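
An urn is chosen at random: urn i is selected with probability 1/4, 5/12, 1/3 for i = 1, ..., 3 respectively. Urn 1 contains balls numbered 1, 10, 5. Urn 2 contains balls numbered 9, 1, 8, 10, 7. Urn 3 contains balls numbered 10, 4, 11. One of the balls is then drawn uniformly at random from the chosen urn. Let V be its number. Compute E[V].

253/36

E[V | urn 1] = (1+10+5)/3 = 16/3.
E[V | urn 2] = (9+1+8+10+7)/5 = 7.
E[V | urn 3] = (10+4+11)/3 = 25/3.
By the law of total expectation,
E[V] = (1/4)·(16/3) + (5/12)·(7) + (1/3)·(25/3) = 253/36.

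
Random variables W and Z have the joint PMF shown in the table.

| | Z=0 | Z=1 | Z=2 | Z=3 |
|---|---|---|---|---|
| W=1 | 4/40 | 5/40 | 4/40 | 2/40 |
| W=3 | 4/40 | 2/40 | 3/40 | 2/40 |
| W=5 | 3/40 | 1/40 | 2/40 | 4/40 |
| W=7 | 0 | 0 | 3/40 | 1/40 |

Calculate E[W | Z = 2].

P(Z = 2) = 3/10.
Σ W·P over the event = 1·(4/40) + 3·(3/40) + 5·(2/40) + 7·(3/40) = 11/10.
E[W | Z = 2] = (11/10) / (3/10) = 11/3.

11/3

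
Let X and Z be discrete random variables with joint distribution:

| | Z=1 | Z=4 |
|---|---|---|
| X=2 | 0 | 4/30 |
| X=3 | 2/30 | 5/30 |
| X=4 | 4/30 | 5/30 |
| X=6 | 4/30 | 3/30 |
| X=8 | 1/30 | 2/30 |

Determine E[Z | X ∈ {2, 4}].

P(X ∈ {2, 4}) = 13/30.
Σ Z·P over the event = 4·(4/30) + 1·(4/30) + 4·(5/30) = 4/3.
E[Z | X ∈ {2, 4}] = (4/3) / (13/30) = 40/13.

40/13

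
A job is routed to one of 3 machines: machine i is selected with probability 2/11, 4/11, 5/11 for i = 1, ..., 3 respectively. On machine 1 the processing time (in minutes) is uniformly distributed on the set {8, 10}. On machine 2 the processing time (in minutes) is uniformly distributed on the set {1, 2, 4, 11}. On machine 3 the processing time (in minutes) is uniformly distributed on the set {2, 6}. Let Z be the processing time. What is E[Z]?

E[Z | machine 1] = (8+10)/2 = 9.
E[Z | machine 2] = (1+2+4+11)/4 = 9/2.
E[Z | machine 3] = (2+6)/2 = 4.
E[Z] = (2/11)·(9) + (4/11)·(9/2) + (5/11)·(4) = 56/11.

56/11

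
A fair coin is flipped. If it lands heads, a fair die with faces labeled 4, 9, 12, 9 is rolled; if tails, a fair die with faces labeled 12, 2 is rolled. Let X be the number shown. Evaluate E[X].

31/4

E[X | heads] = (4+9+12+9)/4 = 17/2.
E[X | tails] = (12+2)/2 = 7.
E[X] = (1/2)·(17/2) + (1/2)·(7) = 31/4.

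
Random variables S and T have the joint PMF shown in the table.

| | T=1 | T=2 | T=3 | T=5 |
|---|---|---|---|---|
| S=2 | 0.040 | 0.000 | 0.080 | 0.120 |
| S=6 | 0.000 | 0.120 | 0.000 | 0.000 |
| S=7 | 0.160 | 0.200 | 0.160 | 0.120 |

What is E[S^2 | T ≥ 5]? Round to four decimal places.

26.5000

P(T ≥ 5) = 0.240.
Σ S^2·P over the event = 4·(0.120) + 49·(0.120) = 6.360.
E[S^2 | T ≥ 5] = (6.360) / (0.240) = 26.5000.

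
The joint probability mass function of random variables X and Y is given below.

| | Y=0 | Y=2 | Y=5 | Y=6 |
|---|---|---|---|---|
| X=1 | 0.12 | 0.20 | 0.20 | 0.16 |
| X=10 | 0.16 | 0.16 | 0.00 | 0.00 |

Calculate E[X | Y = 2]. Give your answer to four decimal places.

P(Y = 2) = 0.36.
Σ X·P over the event = 1·(0.20) + 10·(0.16) = 1.80.
E[X | Y = 2] = (1.80) / (0.36) = 5.0000.

5.0000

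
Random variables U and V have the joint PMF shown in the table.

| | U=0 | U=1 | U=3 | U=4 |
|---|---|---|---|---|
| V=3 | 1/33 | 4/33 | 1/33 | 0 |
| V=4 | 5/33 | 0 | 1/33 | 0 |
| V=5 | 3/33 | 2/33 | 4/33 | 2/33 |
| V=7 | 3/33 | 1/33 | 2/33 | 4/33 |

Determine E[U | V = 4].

P(V = 4) = 2/11.
Summing U·P(U=x,V=y) over the conditioning event gives 1/11.
E[U | V = 4] = (1/11) / (2/11) = 1/2.

1/2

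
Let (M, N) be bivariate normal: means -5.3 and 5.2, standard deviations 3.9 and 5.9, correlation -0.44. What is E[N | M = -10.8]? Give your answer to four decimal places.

8.8610

The regression of N on M has slope ρ·σ_N/σ_M and passes through (μ_M, μ_N).
E[N | M=-10.8] = 5.2 + (-0.44)·(5.9/3.9)·(-10.8 − (-5.3)) = 5.2 + (-0.66564)·(-5.5) = 8.8610.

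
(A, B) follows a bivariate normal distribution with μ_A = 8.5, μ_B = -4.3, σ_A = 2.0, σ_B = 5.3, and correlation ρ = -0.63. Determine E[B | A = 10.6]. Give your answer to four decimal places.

The regression of B on A has slope ρ·σ_B/σ_A and passes through (μ_A, μ_B).
E[B | A=10.6] = -4.3 + (-0.63)·(5.3/2.0)·(10.6 − (8.5)) = -4.3 + (-1.6695)·(2.1) = -7.8060.

-7.8060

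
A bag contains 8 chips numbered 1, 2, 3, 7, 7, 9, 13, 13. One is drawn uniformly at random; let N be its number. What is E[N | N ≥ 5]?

49/5

P(N ≥ 5) = 5/8.
Σ over the event: 7·1/4 + 9·1/8 + 13·1/4 = 49/8.
E[N | N ≥ 5] = (49/8) / (5/8) = 49/5.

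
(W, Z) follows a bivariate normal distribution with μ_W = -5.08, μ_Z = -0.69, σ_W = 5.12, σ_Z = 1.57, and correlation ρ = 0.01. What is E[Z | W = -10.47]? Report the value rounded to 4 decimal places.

The regression of Z on W has slope ρ·σ_Z/σ_W and passes through (μ_W, μ_Z).
E[Z | W=-10.47] = -0.69 + (0.01)·(1.57/5.12)·(-10.47 − (-5.08)) = -0.69 + (0.0030664)·(-5.39) = -0.7065.

-0.7065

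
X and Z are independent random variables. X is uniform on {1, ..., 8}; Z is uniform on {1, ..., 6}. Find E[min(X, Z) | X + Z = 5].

Outcomes with X + Z = 5: (1,4), (2,3), (3,2), (4,1), each with probability 1/48.
E[min(X, Z) | X + Z = 5] = (1 + 2 + 2 + 1) / 4 = 3/2.

3/2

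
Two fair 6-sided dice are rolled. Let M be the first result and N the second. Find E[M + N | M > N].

7

P(M > N) = 5/12.
Summing (M+N)·P(x,y) over outcomes with M > N gives 35/12.
E[M + N | M > N] = (35/12) / (5/12) = 7.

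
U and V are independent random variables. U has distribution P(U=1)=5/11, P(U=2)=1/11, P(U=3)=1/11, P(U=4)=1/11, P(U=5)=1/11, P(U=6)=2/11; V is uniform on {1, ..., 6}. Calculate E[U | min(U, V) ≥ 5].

17/3

P(min(U, V) ≥ 5) = 1/11.
Summing U·P(x,y) over outcomes with min(U, V) ≥ 5 gives 17/33.
E[U | min(U, V) ≥ 5] = (17/33) / (1/11) = 17/3.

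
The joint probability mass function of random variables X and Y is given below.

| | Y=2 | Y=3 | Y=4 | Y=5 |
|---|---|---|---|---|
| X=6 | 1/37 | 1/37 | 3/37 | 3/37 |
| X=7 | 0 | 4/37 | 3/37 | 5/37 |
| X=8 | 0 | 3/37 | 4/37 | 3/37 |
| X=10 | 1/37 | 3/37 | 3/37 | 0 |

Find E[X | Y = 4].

101/13

P(Y = 4) = 13/37.
Σ X·P over the event = 6·(3/37) + 7·(3/37) + 8·(4/37) + 10·(3/37) = 101/37.
E[X | Y = 4] = (101/37) / (13/37) = 101/13.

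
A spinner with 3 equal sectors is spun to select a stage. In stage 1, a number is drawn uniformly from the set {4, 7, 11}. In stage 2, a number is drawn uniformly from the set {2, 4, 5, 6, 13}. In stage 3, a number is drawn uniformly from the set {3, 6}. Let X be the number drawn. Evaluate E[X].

107/18

E[X | stage 1] = (4+7+11)/3 = 22/3.
E[X | stage 2] = (2+4+5+6+13)/5 = 6.
E[X | stage 3] = (3+6)/2 = 9/2.
By the law of total expectation,
E[X] = (1/3)·(22/3) + (1/3)·(6) + (1/3)·(9/2) = 107/18.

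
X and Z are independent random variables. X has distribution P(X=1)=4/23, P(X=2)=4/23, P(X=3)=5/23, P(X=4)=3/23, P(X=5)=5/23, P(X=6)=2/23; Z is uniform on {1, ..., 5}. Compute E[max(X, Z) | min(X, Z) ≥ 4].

P(min(X, Z) ≥ 4) = 4/23.
Summing max(X,Z)·P(x,y) over outcomes with min(X, Z) ≥ 4 gives 101/115.
E[max(X, Z) | min(X, Z) ≥ 4] = (101/115) / (4/23) = 101/20.

101/20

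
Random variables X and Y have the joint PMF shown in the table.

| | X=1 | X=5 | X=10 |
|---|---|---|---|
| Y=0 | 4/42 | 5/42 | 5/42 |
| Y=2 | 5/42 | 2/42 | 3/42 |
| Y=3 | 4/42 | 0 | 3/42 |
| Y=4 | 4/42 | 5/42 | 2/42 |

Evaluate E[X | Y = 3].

P(Y = 3) = 1/6.
Σ X·P over the event = 1·(4/42) + 10·(3/42) = 17/21.
E[X | Y = 3] = (17/21) / (1/6) = 34/7.

34/7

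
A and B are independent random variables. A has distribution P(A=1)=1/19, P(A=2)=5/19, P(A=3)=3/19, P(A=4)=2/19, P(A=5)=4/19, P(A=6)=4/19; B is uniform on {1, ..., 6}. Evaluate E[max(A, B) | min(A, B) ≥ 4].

83/15

P(min(A, B) ≥ 4) = 5/19.
Summing max(A,B)·P(x,y) over outcomes with min(A, B) ≥ 4 gives 83/57.
E[max(A, B) | min(A, B) ≥ 4] = (83/57) / (5/19) = 83/15.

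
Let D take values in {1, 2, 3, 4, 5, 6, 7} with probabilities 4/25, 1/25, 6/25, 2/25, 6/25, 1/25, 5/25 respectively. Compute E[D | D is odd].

29/7

P(D is odd) = 21/25.
Σ over the event: 1·4/25 + 3·6/25 + 5·6/25 + 7·1/5 = 87/25.
E[D | D is odd] = (87/25) / (21/25) = 29/7.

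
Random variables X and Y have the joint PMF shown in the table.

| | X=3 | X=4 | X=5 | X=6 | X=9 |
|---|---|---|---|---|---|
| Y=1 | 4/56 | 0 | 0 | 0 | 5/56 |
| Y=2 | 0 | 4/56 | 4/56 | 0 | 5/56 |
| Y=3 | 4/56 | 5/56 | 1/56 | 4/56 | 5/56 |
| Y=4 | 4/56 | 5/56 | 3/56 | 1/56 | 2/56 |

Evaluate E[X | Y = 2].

P(Y = 2) = 13/56.
Σ X·P over the event = 4·(4/56) + 5·(4/56) + 9·(5/56) = 81/56.
E[X | Y = 2] = (81/56) / (13/56) = 81/13.

81/13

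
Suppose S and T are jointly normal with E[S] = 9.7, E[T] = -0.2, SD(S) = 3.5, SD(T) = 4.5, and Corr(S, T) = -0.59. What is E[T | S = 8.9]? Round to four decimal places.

0.4069

For a bivariate normal, E[T | S=x] = μ_T + ρ·(σ_T/σ_S)·(x − μ_S).
E[T | S=8.9] = -0.2 + (-0.59)·(4.5/3.5)·(8.9 − (9.7)) = -0.2 + (-0.75857)·(-0.8) = 0.4069.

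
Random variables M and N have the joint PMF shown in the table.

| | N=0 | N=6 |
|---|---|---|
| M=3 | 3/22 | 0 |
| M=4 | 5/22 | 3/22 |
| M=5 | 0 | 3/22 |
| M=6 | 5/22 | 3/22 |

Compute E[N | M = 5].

P(M = 5) = 3/22.
Σ N·P over the event = 6·(3/22) = 9/11.
E[N | M = 5] = (9/11) / (3/22) = 6.

6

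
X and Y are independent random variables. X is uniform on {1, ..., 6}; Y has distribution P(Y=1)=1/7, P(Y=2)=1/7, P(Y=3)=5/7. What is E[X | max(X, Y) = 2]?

5/3

P(max(X, Y) = 2) = 1/14.
Summing X·P(x,y) over outcomes with max(X, Y) = 2 gives 5/42.
E[X | max(X, Y) = 2] = (5/42) / (1/14) = 5/3.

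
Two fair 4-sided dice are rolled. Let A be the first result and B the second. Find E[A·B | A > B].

35/6

Outcomes with A > B: (2,1), (3,1), (3,2), (4,1), (4,2), (4,3), each with probability 1/16.
E[A·B | A > B] = (2 + 3 + 6 + 4 + 8 + 12) / 6 = 35/6.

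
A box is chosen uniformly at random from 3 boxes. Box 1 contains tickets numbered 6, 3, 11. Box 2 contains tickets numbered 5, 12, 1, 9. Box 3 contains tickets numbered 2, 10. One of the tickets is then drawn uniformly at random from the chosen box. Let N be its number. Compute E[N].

E[N | box 1] = (6+3+11)/3 = 20/3.
E[N | box 2] = (5+12+1+9)/4 = 27/4.
E[N | box 3] = (2+10)/2 = 6.
E[N] = (1/3)·(20/3) + (1/3)·(27/4) + (1/3)·(6) = 233/36.

233/36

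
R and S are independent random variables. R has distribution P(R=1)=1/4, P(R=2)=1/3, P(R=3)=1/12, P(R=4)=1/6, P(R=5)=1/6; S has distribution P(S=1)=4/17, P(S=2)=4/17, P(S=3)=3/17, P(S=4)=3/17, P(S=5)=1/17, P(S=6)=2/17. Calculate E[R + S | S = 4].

P(S = 4) = 3/17.
Summing (R+S)·P(x,y) over outcomes with S = 4 gives 20/17.
E[R + S | S = 4] = (20/17) / (3/17) = 20/3.

20/3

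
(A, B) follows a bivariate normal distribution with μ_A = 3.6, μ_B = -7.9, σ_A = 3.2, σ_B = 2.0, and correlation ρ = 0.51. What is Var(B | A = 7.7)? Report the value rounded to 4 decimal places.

For a bivariate normal, Var(B | A=x) = σ_B²(1 − ρ²).
Var(B | A=7.7) = (2.0)²·(1 − (0.51)²) = 4·0.7399 = 2.9596.

2.9596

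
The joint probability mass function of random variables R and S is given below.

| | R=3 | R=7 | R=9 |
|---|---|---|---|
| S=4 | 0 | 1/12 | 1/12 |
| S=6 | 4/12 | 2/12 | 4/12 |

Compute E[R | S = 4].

8

P(S = 4) = 1/6.
Σ R·P over the event = 7·(1/12) + 9·(1/12) = 4/3.
E[R | S = 4] = (4/3) / (1/6) = 8.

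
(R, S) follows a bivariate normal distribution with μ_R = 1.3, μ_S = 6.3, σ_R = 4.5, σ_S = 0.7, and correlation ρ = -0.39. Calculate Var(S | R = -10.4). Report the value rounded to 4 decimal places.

Var(S | R=x) = (1 − ρ²)·σ_S².
Var(S | R=-10.4) = (0.7)²·(1 − (-0.39)²) = 0.49·0.8479 = 0.4155.

0.4155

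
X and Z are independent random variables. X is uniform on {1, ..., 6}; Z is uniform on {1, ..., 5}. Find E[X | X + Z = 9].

5

Outcomes with X + Z = 9: (4,5), (5,4), (6,3), each with probability 1/30.
E[X | X + Z = 9] = (4 + 5 + 6) / 3 = 5.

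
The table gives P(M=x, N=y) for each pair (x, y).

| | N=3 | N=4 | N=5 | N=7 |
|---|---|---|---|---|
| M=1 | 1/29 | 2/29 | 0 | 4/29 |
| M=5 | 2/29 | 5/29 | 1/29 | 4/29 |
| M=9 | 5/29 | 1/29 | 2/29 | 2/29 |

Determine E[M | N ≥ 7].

21/5

P(N ≥ 7) = 10/29.
Σ M·P over the event = 1·(4/29) + 5·(4/29) + 9·(2/29) = 42/29.
E[M | N ≥ 7] = (42/29) / (10/29) = 21/5.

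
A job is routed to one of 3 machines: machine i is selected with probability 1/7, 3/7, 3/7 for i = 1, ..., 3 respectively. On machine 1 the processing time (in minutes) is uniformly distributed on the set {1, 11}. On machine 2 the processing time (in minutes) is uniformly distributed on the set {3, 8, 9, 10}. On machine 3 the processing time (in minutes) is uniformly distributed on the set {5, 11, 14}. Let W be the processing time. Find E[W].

117/14

E[W | machine 1] = (1+11)/2 = 6.
E[W | machine 2] = (3+8+9+10)/4 = 15/2.
E[W | machine 3] = (5+11+14)/3 = 10.
E[W] = (1/7)·(6) + (3/7)·(15/2) + (3/7)·(10) = 117/14.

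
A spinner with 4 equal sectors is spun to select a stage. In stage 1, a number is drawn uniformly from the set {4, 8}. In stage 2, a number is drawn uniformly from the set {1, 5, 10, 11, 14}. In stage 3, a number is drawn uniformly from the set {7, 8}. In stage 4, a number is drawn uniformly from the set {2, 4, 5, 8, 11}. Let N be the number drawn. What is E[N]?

277/40

E[N | stage 1] = (4+8)/2 = 6.
E[N | stage 2] = (1+5+10+11+14)/5 = 41/5.
E[N | stage 3] = (7+8)/2 = 15/2.
E[N | stage 4] = (2+4+5+8+11)/5 = 6.
By the law of total expectation,
E[N] = (1/4)·(6) + (1/4)·(41/5) + (1/4)·(15/2) + (1/4)·(6) = 277/40.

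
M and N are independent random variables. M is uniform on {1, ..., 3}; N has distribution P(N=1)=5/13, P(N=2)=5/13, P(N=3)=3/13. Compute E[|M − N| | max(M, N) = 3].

24/19

P(max(M, N) = 3) = 19/39.
Summing |M−N|·P(x,y) over outcomes with max(M, N) = 3 gives 8/13.
E[|M − N| | max(M, N) = 3] = (8/13) / (19/39) = 24/19.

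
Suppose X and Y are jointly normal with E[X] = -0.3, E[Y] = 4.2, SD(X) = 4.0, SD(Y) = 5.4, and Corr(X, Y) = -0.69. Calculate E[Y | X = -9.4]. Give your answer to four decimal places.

The regression of Y on X has slope ρ·σ_Y/σ_X and passes through (μ_X, μ_Y).
E[Y | X=-9.4] = 4.2 + (-0.69)·(5.4/4.0)·(-9.4 − (-0.3)) = 4.2 + (-0.9315)·(-9.1) = 12.6767.

12.6767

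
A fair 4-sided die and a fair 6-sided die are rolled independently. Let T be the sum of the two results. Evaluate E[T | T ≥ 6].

P(T ≥ 6) = 7/12.
Σ over the event: 6·1/6 + 7·1/6 + 8·1/8 + 9·1/12 + 10·1/24 = 13/3.
E[T | T ≥ 6] = (13/3) / (7/12) = 52/7.

52/7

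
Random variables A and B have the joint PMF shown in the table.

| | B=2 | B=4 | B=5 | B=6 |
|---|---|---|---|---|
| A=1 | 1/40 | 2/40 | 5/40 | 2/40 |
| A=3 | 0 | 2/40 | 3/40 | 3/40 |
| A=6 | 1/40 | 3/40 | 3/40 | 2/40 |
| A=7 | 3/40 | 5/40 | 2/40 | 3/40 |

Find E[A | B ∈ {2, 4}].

89/17

P(B ∈ {2, 4}) = 17/40.
Σ A·P over the event = 1·(1/40) + 1·(2/40) + 3·(2/40) + 6·(1/40) + 6·(3/40) + 7·(3/40) + 7·(5/40) = 89/40.
E[A | B ∈ {2, 4}] = (89/40) / (17/40) = 89/17.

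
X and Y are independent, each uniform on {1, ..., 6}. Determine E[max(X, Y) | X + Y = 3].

Outcomes with X + Y = 3: (1,2), (2,1), each with probability 1/36.
E[max(X, Y) | X + Y = 3] = (2 + 2) / 2 = 2.

2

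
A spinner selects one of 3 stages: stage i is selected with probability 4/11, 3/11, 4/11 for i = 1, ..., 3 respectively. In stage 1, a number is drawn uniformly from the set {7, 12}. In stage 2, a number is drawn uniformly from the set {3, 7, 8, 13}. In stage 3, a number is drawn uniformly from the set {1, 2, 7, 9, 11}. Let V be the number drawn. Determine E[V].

31/4

E[V | stage 1] = (7+12)/2 = 19/2.
E[V | stage 2] = (3+7+8+13)/4 = 31/4.
E[V | stage 3] = (1+2+7+9+11)/5 = 6.
E[V] = (4/11)·(19/2) + (3/11)·(31/4) + (4/11)·(6) = 31/4.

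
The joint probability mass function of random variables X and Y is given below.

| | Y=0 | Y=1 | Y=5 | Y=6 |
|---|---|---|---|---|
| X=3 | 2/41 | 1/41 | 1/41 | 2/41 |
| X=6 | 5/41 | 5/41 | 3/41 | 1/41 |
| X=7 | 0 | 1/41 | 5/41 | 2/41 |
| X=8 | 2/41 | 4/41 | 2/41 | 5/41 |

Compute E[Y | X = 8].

P(X = 8) = 13/41.
Σ Y·P over the event = 0·(2/41) + 1·(4/41) + 5·(2/41) + 6·(5/41) = 44/41.
E[Y | X = 8] = (44/41) / (13/41) = 44/13.

44/13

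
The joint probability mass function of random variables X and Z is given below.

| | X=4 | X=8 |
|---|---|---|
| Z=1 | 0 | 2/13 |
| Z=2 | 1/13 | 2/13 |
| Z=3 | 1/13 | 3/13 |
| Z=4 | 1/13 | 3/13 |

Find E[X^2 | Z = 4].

P(Z = 4) = 4/13.
Σ X^2·P over the event = 16·(1/13) + 64·(3/13) = 16.
E[X^2 | Z = 4] = (16) / (4/13) = 52.

52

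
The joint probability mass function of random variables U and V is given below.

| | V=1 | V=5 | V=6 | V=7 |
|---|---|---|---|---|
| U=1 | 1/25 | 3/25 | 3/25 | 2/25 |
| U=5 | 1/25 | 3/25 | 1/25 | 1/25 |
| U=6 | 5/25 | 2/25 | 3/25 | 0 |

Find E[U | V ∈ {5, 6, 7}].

7/2

P(V ∈ {5, 6, 7}) = 18/25.
Σ U·P over the event = 1·(3/25) + 1·(3/25) + 1·(2/25) + 5·(3/25) + 5·(1/25) + 5·(1/25) + 6·(2/25) + 6·(3/25) = 63/25.
E[U | V ∈ {5, 6, 7}] = (63/25) / (18/25) = 7/2.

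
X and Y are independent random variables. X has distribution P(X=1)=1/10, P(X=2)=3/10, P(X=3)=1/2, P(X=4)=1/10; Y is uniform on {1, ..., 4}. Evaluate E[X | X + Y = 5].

13/5

P(X + Y = 5) = 1/4.
Summing X·P(x,y) over outcomes with X + Y = 5 gives 13/20.
E[X | X + Y = 5] = (13/20) / (1/4) = 13/5.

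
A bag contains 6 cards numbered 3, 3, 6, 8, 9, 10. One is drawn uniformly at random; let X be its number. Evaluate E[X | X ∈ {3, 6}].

4

P(X ∈ {3, 6}) = 1/2.
Σ over the event: 3·1/3 + 6·1/6 = 2.
E[X | X ∈ {3, 6}] = (2) / (1/2) = 4.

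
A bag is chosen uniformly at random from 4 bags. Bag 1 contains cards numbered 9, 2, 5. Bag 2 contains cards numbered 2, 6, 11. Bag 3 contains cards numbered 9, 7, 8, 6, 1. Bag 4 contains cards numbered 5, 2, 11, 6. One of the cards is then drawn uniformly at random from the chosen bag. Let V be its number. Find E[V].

179/30

E[V | bag 1] = (9+2+5)/3 = 16/3.
E[V | bag 2] = (2+6+11)/3 = 19/3.
E[V | bag 3] = (9+7+8+6+1)/5 = 31/5.
E[V | bag 4] = (5+2+11+6)/4 = 6.
E[V] = (1/4)·(16/3) + (1/4)·(19/3) + (1/4)·(31/5) + (1/4)·(6) = 179/30.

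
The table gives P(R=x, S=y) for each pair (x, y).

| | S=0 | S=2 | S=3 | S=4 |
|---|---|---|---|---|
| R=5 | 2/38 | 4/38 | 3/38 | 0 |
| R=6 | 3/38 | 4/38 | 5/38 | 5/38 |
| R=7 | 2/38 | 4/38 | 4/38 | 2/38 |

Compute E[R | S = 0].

P(S = 0) = 7/38.
Σ R·P over the event = 5·(2/38) + 6·(3/38) + 7·(2/38) = 21/19.
E[R | S = 0] = (21/19) / (7/38) = 6.

6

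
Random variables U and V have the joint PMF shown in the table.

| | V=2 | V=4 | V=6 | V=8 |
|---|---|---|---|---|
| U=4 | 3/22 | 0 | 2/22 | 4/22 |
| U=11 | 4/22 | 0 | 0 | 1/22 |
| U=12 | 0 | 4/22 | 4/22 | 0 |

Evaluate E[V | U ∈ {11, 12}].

P(U ∈ {11, 12}) = 13/22.
Summing V·P(U=x,V=y) over the conditioning event gives 28/11.
E[V | U ∈ {11, 12}] = (28/11) / (13/22) = 56/13.

56/13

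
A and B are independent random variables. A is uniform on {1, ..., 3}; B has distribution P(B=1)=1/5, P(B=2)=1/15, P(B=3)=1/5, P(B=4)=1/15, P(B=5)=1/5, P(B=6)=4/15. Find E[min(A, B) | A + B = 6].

P(A + B = 6) = 7/45.
Summing min(A,B)·P(x,y) over outcomes with A + B = 6 gives 14/45.
E[min(A, B) | A + B = 6] = (14/45) / (7/45) = 2.

2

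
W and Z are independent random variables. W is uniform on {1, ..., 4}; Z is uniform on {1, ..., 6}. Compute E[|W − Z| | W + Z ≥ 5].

19/9

P(W + Z ≥ 5) = 3/4.
Summing |W−Z|·P(x,y) over outcomes with W + Z ≥ 5 gives 19/12.
E[|W − Z| | W + Z ≥ 5] = (19/12) / (3/4) = 19/9.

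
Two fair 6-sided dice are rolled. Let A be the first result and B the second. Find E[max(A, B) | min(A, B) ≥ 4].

49/9

Outcomes with min(A, B) ≥ 4: (4,4), (4,5), (4,6), (5,4), (5,5), (5,6), (6,4), (6,5), (6,6), each with probability 1/36.
E[max(A, B) | min(A, B) ≥ 4] = (4 + 5 + 6 + 5 + 5 + 6 + 6 + 6 + 6) / 9 = 49/9.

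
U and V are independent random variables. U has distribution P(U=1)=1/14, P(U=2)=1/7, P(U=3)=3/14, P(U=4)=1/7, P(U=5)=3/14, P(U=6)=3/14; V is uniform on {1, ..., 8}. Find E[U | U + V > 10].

71/14

P(U + V > 10) = 1/4.
Summing U·P(x,y) over outcomes with U + V > 10 gives 71/56.
E[U | U + V > 10] = (71/56) / (1/4) = 71/14.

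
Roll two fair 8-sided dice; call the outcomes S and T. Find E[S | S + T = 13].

13/2

Outcomes with S + T = 13: (5,8), (6,7), (7,6), (8,5), each with probability 1/64.
E[S | S + T = 13] = (5 + 6 + 7 + 8) / 4 = 13/2.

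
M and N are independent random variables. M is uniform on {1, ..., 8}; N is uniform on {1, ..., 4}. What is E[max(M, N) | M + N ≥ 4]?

P(M + N ≥ 4) = 29/32.
Summing max(M,N)·P(x,y) over outcomes with M + N ≥ 4 gives 149/32.
E[max(M, N) | M + N ≥ 4] = (149/32) / (29/32) = 149/29.

149/29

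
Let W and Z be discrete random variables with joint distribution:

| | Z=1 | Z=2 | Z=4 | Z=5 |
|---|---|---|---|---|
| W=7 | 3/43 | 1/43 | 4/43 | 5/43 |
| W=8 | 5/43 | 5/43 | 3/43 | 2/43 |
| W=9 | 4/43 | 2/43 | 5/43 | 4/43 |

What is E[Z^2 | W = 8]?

41/5

P(W = 8) = 15/43.
Σ Z^2·P over the event = 1·(5/43) + 4·(5/43) + 16·(3/43) + 25·(2/43) = 123/43.
E[Z^2 | W = 8] = (123/43) / (15/43) = 41/5.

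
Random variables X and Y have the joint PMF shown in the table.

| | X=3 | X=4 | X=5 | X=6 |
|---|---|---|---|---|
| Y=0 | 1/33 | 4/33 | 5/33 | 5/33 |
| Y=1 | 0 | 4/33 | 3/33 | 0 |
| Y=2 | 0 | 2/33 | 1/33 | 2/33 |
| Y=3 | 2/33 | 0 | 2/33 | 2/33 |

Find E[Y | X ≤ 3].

P(X ≤ 3) = 1/11.
Summing Y·P(X=x,Y=y) over the conditioning event gives 2/11.
E[Y | X ≤ 3] = (2/11) / (1/11) = 2.

2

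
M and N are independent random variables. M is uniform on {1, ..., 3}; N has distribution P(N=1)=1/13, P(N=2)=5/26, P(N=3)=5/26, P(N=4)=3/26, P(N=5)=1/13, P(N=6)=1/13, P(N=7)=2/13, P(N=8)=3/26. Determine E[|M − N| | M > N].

P(M > N) = 3/26.
Summing |M−N|·P(x,y) over outcomes with M > N gives 11/78.
E[|M − N| | M > N] = (11/78) / (3/26) = 11/9.

11/9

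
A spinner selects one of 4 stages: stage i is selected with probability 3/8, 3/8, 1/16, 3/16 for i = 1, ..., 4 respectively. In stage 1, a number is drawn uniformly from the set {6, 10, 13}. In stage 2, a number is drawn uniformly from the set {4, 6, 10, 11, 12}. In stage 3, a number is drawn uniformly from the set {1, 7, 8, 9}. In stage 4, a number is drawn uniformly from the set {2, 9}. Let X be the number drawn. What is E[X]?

E[X | stage 1] = (6+10+13)/3 = 29/3.
E[X | stage 2] = (4+6+10+11+12)/5 = 43/5.
E[X | stage 3] = (1+7+8+9)/4 = 25/4.
E[X | stage 4] = (2+9)/2 = 11/2.
By the law of total expectation,
E[X] = (3/8)·(29/3) + (3/8)·(43/5) + (1/16)·(25/4) + (3/16)·(11/2) = 2647/320.

2647/320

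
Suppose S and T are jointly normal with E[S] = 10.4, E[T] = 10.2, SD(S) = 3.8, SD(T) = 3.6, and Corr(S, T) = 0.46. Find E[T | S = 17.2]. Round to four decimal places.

13.1634

For a bivariate normal, E[T | S=x] = μ_T + ρ·(σ_T/σ_S)·(x − μ_S).
E[T | S=17.2] = 10.2 + (0.46)·(3.6/3.8)·(17.2 − (10.4)) = 10.2 + (0.43579)·(6.8) = 13.1634.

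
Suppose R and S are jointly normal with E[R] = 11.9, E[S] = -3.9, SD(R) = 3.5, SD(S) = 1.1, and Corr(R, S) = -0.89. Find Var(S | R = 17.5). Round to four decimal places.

Var(S | R=x) = (1 − ρ²)·σ_S².
Var(S | R=17.5) = (1.1)²·(1 − (-0.89)²) = 1.21·0.2079 = 0.2516.

0.2516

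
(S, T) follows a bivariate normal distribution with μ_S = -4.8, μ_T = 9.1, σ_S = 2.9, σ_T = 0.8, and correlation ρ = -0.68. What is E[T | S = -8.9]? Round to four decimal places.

9.8691

For a bivariate normal, E[T | S=x] = μ_T + ρ·(σ_T/σ_S)·(x − μ_S).
E[T | S=-8.9] = 9.1 + (-0.68)·(0.8/2.9)·(-8.9 − (-4.8)) = 9.1 + (-0.18759)·(-4.1) = 9.8691.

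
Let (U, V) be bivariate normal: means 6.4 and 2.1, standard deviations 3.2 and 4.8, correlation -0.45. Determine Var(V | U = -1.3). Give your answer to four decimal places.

For a bivariate normal, Var(V | U=x) = σ_V²(1 − ρ²).
Var(V | U=-1.3) = (4.8)²·(1 − (-0.45)²) = 23.04·0.7975 = 18.3744.

18.3744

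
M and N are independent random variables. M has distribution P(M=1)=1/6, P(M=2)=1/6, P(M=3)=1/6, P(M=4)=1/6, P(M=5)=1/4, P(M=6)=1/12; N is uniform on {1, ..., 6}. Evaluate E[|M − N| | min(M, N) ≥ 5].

1/2

P(min(M, N) ≥ 5) = 1/9.
Summing |M−N|·P(x,y) over outcomes with min(M, N) ≥ 5 gives 1/18.
E[|M − N| | min(M, N) ≥ 5] = (1/18) / (1/9) = 1/2.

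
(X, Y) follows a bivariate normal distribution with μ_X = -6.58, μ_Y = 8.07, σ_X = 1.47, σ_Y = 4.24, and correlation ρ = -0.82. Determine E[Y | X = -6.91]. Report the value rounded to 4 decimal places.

8.8505

For a bivariate normal, E[Y | X=x] = μ_Y + ρ·(σ_Y/σ_X)·(x − μ_X).
E[Y | X=-6.91] = 8.07 + (-0.82)·(4.24/1.47)·(-6.91 − (-6.58)) = 8.07 + (-2.3652)·(-0.33) = 8.8505.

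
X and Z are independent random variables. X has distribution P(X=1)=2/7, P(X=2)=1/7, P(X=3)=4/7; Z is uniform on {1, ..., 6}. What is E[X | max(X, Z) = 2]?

P(max(X, Z) = 2) = 2/21.
Summing X·P(x,y) over outcomes with max(X, Z) = 2 gives 1/7.
E[X | max(X, Z) = 2] = (1/7) / (2/21) = 3/2.

3/2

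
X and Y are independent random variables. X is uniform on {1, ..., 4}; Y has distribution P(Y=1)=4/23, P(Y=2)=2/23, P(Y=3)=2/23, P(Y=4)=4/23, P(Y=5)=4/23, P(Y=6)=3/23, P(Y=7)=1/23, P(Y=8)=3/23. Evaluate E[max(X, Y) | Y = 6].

P(Y = 6) = 3/23.
Summing max(X,Y)·P(x,y) over outcomes with Y = 6 gives 18/23.
E[max(X, Y) | Y = 6] = (18/23) / (3/23) = 6.

6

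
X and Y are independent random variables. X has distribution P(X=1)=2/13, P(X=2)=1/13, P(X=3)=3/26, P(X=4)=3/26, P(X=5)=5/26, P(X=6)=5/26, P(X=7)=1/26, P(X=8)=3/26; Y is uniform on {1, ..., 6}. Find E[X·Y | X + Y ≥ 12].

P(X + Y ≥ 12) = 4/39.
Summing XY·P(x,y) over outcomes with X + Y ≥ 12 gives 617/156.
E[X·Y | X + Y ≥ 12] = (617/156) / (4/39) = 617/16.

617/16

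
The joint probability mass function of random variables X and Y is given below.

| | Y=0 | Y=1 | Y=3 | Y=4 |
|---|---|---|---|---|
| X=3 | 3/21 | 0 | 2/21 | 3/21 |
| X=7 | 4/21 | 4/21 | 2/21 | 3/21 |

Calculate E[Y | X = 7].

22/13

P(X = 7) = 13/21.
Σ Y·P over the event = 0·(4/21) + 1·(4/21) + 3·(2/21) + 4·(3/21) = 22/21.
E[Y | X = 7] = (22/21) / (13/21) = 22/13.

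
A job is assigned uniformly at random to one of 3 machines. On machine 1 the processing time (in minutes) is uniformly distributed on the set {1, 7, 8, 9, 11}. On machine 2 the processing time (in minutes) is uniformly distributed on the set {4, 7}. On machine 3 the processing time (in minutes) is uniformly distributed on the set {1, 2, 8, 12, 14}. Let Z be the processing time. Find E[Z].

E[Z | machine 1] = (1+7+8+9+11)/5 = 36/5.
E[Z | machine 2] = (4+7)/2 = 11/2.
E[Z | machine 3] = (1+2+8+12+14)/5 = 37/5.
E[Z] = (1/3)·(36/5) + (1/3)·(11/2) + (1/3)·(37/5) = 67/10.

67/10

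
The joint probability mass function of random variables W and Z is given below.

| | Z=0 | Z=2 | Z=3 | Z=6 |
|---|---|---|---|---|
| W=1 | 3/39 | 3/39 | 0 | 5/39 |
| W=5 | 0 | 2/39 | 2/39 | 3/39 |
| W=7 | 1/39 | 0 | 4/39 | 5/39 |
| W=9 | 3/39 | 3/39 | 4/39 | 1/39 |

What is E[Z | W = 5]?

P(W = 5) = 7/39.
Σ Z·P over the event = 2·(2/39) + 3·(2/39) + 6·(3/39) = 28/39.
E[Z | W = 5] = (28/39) / (7/39) = 4.

4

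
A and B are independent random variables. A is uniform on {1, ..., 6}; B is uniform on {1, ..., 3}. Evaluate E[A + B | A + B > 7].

25/3

Outcomes with A + B > 7: (5,3), (6,2), (6,3), each with probability 1/18.
E[A + B | A + B > 7] = (8 + 8 + 9) / 3 = 25/3.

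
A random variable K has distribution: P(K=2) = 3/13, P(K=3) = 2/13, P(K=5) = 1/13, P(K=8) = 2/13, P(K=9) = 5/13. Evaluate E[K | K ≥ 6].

61/7

P(K ≥ 6) = 7/13.
Σ over the event: 8·2/13 + 9·5/13 = 61/13.
E[K | K ≥ 6] = (61/13) / (7/13) = 61/7.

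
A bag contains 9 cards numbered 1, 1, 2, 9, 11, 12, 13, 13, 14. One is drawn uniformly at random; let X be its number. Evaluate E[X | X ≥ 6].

12

P(X ≥ 6) = 2/3.
Σ over the event: 9·1/9 + 11·1/9 + 12·1/9 + 13·2/9 + 14·1/9 = 8.
E[X | X ≥ 6] = (8) / (2/3) = 12.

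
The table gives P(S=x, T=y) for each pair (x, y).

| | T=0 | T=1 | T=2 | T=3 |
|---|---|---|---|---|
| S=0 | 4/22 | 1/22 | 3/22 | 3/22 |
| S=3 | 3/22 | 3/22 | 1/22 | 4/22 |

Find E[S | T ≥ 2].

15/11

P(T ≥ 2) = 1/2.
Σ S·P over the event = 0·(3/22) + 0·(3/22) + 3·(1/22) + 3·(4/22) = 15/22.
E[S | T ≥ 2] = (15/22) / (1/2) = 15/11.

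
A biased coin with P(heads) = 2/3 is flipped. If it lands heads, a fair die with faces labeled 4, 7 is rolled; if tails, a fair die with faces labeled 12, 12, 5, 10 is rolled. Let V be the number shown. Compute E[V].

83/12

E[V | heads] = (4+7)/2 = 11/2.
E[V | tails] = (12+12+5+10)/4 = 39/4.
By the law of total expectation,
E[V] = (2/3)·(11/2) + (1/3)·(39/4) = 83/12.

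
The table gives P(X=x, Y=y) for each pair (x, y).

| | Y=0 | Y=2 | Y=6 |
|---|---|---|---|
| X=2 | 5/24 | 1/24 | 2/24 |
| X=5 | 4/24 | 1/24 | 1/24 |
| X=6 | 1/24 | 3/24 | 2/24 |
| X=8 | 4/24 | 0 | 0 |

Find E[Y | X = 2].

P(X = 2) = 1/3.
Σ Y·P over the event = 0·(5/24) + 2·(1/24) + 6·(2/24) = 7/12.
E[Y | X = 2] = (7/12) / (1/3) = 7/4.

7/4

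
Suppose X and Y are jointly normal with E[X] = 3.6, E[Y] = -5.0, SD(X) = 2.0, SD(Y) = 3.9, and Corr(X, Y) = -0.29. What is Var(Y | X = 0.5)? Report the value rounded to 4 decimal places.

13.9308

Var(Y | X=x) = (1 − ρ²)·σ_Y².
Var(Y | X=0.5) = (3.9)²·(1 − (-0.29)²) = 15.21·0.9159 = 13.9308.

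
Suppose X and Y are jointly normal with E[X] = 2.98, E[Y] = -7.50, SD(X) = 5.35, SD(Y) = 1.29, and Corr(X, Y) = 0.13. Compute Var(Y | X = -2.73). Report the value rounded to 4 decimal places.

Var(Y | X=x) = (1 − ρ²)·σ_Y².
Var(Y | X=-2.73) = (1.29)²·(1 − (0.13)²) = 1.6641·0.9831 = 1.6360.

1.6360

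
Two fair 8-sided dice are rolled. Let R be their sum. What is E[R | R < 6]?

P(R < 6) = 5/32.
Σ over the event: 2·1/64 + 3·1/32 + 4·3/64 + 5·1/16 = 5/8.
E[R | R < 6] = (5/8) / (5/32) = 4.

4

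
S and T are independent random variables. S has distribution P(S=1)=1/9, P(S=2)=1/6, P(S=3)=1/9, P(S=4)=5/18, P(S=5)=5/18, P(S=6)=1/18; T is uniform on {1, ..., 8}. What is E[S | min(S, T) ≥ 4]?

51/11

P(min(S, T) ≥ 4) = 55/144.
Summing S·P(x,y) over outcomes with min(S, T) ≥ 4 gives 85/48.
E[S | min(S, T) ≥ 4] = (85/48) / (55/144) = 51/11.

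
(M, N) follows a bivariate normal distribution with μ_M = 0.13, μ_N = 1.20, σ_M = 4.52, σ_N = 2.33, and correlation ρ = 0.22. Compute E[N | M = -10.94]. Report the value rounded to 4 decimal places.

-0.0554

E[N | M=x] = μ_N + ρ(σ_N/σ_M)(x − μ_M) for jointly normal variables.
E[N | M=-10.94] = 1.20 + (0.22)·(2.33/4.52)·(-10.94 − (0.13)) = 1.20 + (0.11341)·(-11.07) = -0.0554.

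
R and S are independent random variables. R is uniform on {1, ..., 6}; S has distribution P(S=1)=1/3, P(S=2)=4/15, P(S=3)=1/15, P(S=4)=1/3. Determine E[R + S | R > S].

P(R > S) = 3/5.
Summing (R+S)·P(x,y) over outcomes with R > S gives 58/15.
E[R + S | R > S] = (58/15) / (3/5) = 58/9.

58/9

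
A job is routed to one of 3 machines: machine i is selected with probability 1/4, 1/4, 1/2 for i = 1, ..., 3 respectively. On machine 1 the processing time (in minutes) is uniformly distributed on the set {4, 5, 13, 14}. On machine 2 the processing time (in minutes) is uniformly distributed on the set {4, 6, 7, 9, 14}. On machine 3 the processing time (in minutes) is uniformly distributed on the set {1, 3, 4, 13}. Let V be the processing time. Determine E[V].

55/8

E[V | machine 1] = (4+5+13+14)/4 = 9.
E[V | machine 2] = (4+6+7+9+14)/5 = 8.
E[V | machine 3] = (1+3+4+13)/4 = 21/4.
E[V] = (1/4)·(9) + (1/4)·(8) + (1/2)·(21/4) = 55/8.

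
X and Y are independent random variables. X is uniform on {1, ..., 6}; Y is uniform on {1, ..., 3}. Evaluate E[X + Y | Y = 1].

9/2

Outcomes with Y = 1: (1,1), (2,1), (3,1), (4,1), (5,1), (6,1), each with probability 1/18.
E[X + Y | Y = 1] = (2 + 3 + 4 + 5 + 6 + 7) / 6 = 9/2.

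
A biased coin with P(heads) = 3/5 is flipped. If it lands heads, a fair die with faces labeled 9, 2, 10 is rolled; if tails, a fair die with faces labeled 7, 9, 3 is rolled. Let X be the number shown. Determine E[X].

101/15

E[X | heads] = (9+2+10)/3 = 7.
E[X | tails] = (7+9+3)/3 = 19/3.
By the law of total expectation,
E[X] = (3/5)·(7) + (2/5)·(19/3) = 101/15.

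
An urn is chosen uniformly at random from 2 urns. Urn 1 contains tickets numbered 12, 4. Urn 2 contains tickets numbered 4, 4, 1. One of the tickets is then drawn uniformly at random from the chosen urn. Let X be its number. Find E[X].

E[X | urn 1] = (12+4)/2 = 8.
E[X | urn 2] = (4+4+1)/3 = 3.
E[X] = (1/2)·(8) + (1/2)·(3) = 11/2.

11/2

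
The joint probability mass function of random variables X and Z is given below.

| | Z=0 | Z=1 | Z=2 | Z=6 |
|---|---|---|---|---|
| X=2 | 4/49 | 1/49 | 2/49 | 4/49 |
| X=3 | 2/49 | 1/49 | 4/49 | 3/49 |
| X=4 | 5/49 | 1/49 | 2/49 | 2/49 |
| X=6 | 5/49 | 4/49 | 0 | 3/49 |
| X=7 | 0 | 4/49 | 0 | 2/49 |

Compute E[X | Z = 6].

P(Z = 6) = 2/7.
Σ X·P over the event = 2·(4/49) + 3·(3/49) + 4·(2/49) + 6·(3/49) + 7·(2/49) = 57/49.
E[X | Z = 6] = (57/49) / (2/7) = 57/14.

57/14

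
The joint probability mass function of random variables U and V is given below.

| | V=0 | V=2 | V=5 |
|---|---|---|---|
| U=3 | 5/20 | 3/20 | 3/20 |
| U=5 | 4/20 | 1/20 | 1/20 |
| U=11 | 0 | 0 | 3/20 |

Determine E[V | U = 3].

21/11

P(U = 3) = 11/20.
Σ V·P over the event = 0·(5/20) + 2·(3/20) + 5·(3/20) = 21/20.
E[V | U = 3] = (21/20) / (11/20) = 21/11.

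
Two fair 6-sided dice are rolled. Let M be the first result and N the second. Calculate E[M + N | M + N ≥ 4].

244/33

P(M + N ≥ 4) = 11/12.
Summing (M+N)·P(x,y) over outcomes with M + N ≥ 4 gives 61/9.
E[M + N | M + N ≥ 4] = (61/9) / (11/12) = 244/33.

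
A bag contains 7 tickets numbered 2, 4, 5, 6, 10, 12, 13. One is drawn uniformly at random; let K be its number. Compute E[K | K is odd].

9

P(K is odd) = 2/7.
Σ over the event: 5·1/7 + 13·1/7 = 18/7.
E[K | K is odd] = (18/7) / (2/7) = 9.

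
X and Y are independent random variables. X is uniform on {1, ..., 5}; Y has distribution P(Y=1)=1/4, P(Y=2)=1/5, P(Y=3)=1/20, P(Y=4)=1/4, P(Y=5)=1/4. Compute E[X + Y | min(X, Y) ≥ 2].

217/30

P(min(X, Y) ≥ 2) = 3/5.
Summing (X+Y)·P(x,y) over outcomes with min(X, Y) ≥ 2 gives 217/50.
E[X + Y | min(X, Y) ≥ 2] = (217/50) / (3/5) = 217/30.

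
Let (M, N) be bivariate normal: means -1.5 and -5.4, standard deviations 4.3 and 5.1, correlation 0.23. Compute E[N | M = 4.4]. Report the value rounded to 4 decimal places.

E[N | M=x] = μ_N + ρ(σ_N/σ_M)(x − μ_M) for jointly normal variables.
E[N | M=4.4] = -5.4 + (0.23)·(5.1/4.3)·(4.4 − (-1.5)) = -5.4 + (0.27279)·(5.9) = -3.7905.

-3.7905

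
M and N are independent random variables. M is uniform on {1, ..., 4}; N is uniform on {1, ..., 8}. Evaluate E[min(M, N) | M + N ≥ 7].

49/18

P(M + N ≥ 7) = 9/16.
Summing min(M,N)·P(x,y) over outcomes with M + N ≥ 7 gives 49/32.
E[min(M, N) | M + N ≥ 7] = (49/32) / (9/16) = 49/18.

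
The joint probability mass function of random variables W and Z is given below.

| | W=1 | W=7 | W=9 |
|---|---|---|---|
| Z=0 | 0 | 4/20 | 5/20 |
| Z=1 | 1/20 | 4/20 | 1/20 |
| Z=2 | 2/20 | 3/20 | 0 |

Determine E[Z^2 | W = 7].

P(W = 7) = 11/20.
Σ Z^2·P over the event = 0·(4/20) + 1·(4/20) + 4·(3/20) = 4/5.
E[Z^2 | W = 7] = (4/5) / (11/20) = 16/11.

16/11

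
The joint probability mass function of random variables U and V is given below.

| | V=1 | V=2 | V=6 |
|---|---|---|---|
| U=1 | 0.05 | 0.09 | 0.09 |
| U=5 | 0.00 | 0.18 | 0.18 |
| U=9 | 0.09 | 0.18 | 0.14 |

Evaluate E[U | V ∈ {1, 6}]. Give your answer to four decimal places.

5.6545

P(V ∈ {1, 6}) = 0.55.
Σ U·P over the event = 1·(0.05) + 1·(0.09) + 5·(0.18) + 9·(0.09) + 9·(0.14) = 3.11.
E[U | V ∈ {1, 6}] = (3.11) / (0.55) = 5.6545.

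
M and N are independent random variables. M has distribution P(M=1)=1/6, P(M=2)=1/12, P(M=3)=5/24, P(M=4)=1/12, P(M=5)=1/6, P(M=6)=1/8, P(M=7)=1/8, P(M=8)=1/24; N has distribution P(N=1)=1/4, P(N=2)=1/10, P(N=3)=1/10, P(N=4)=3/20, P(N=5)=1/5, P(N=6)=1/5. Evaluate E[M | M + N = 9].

90/19

P(M + N = 9) = 19/160.
Summing M·P(x,y) over outcomes with M + N = 9 gives 9/16.
E[M | M + N = 9] = (9/16) / (19/160) = 90/19.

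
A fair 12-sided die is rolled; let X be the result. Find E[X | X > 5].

Given X > 5, X is equally likely to be any of {6, 7, 8, 9, 10, 11, 12}.
E[X | X > 5] = (6 + 7 + 8 + 9 + 10 + 11 + 12) / 7 = 9.

9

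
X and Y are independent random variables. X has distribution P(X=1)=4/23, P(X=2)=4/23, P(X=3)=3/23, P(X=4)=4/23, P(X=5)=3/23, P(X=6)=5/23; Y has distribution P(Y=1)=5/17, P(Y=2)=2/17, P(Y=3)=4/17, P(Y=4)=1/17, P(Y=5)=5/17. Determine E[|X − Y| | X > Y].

P(X > Y) = 206/391.
Summing |X−Y|·P(x,y) over outcomes with X > Y gives 513/391.
E[|X − Y| | X > Y] = (513/391) / (206/391) = 513/206.

513/206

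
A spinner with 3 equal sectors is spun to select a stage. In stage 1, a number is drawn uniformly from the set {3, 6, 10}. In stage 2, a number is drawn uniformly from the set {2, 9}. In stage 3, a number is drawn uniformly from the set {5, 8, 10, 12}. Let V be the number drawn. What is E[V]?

247/36

E[V | stage 1] = (3+6+10)/3 = 19/3.
E[V | stage 2] = (2+9)/2 = 11/2.
E[V | stage 3] = (5+8+10+12)/4 = 35/4.
By the law of total expectation,
E[V] = (1/3)·(19/3) + (1/3)·(11/2) + (1/3)·(35/4) = 247/36.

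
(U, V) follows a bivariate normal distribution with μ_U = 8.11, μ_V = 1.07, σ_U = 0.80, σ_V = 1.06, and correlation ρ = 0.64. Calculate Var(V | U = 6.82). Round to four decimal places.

0.6634

For a bivariate normal, Var(V | U=x) = σ_V²(1 − ρ²).
Var(V | U=6.82) = (1.06)²·(1 − (0.64)²) = 1.1236·0.5904 = 0.6634.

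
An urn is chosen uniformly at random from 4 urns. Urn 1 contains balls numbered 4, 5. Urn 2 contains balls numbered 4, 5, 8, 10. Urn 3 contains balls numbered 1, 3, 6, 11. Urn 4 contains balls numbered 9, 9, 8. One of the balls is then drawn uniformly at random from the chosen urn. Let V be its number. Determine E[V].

151/24

E[V | urn 1] = (4+5)/2 = 9/2.
E[V | urn 2] = (4+5+8+10)/4 = 27/4.
E[V | urn 3] = (1+3+6+11)/4 = 21/4.
E[V | urn 4] = (9+9+8)/3 = 26/3.
E[V] = (1/4)·(9/2) + (1/4)·(27/4) + (1/4)·(21/4) + (1/4)·(26/3) = 151/24.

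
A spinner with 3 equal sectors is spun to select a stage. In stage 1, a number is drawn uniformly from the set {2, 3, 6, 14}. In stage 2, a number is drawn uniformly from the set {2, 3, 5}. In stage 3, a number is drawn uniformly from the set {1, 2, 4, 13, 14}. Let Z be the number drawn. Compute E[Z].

E[Z | stage 1] = (2+3+6+14)/4 = 25/4.
E[Z | stage 2] = (2+3+5)/3 = 10/3.
E[Z | stage 3] = (1+2+4+13+14)/5 = 34/5.
By the law of total expectation,
E[Z] = (1/3)·(25/4) + (1/3)·(10/3) + (1/3)·(34/5) = 983/180.

983/180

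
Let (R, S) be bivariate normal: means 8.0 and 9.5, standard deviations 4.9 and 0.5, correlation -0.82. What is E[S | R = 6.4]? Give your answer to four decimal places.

9.6339

For a bivariate normal, E[S | R=x] = μ_S + ρ·(σ_S/σ_R)·(x − μ_R).
E[S | R=6.4] = 9.5 + (-0.82)·(0.5/4.9)·(6.4 − (8.0)) = 9.5 + (-0.083673)·(-1.6) = 9.6339.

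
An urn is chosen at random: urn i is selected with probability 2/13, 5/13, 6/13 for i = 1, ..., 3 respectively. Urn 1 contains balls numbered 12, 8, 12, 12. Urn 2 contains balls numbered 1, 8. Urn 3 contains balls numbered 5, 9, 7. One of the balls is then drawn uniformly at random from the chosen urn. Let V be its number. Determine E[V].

E[V | urn 1] = (12+8+12+12)/4 = 11.
E[V | urn 2] = (1+8)/2 = 9/2.
E[V | urn 3] = (5+9+7)/3 = 7.
E[V] = (2/13)·(11) + (5/13)·(9/2) + (6/13)·(7) = 173/26.

173/26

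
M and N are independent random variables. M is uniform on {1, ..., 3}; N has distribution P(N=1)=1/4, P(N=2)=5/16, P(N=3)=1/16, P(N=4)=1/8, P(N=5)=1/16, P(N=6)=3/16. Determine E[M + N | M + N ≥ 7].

101/13

P(M + N ≥ 7) = 13/48.
Summing (M+N)·P(x,y) over outcomes with M + N ≥ 7 gives 101/48.
E[M + N | M + N ≥ 7] = (101/48) / (13/48) = 101/13.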